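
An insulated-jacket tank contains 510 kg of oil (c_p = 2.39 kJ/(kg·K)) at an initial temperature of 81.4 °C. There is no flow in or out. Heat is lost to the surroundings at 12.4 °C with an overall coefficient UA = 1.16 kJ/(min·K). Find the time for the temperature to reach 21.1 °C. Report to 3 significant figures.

2180 min

M c_p dT/dt = −UA(T − T_amb).
τ = M c_p/UA = 1050.8 min; T_ss = T_amb = 12.400 °C.
T(t) = T_ss + (T₀ − T_ss)e^(−t/τ); set T = 21.1:
t = −τ ln[(T − T_ss)/(T₀ − T_ss)] = −1050.8 · ln(0.12609) = 2175.9 min.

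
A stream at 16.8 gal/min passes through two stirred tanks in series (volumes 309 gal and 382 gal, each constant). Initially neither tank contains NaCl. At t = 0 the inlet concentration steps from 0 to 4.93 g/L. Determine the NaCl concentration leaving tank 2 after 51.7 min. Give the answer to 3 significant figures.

3.53 g/L

Each tank obeys Vᵢ dCᵢ/dt = Q(Cᵢ₋₁ − Cᵢ), so τᵢ = Vᵢ/Q.
τ₁ = 309/16.8 = 18.393 min; τ₂ = 382/16.8 = 22.738 min.
Solving the cascade with C₁(0)=C₂(0)=0 gives C₂(t) = C_in[1 − (τ₁ e^(−t/τ₁) − τ₂ e^(−t/τ₂))/(τ₁ − τ₂)].
At t = 51.7: e^(−t/τ₁) = 0.060152, e^(−t/τ₂) = 0.10293.
C₂ = 4.93·[1 − (18.393·0.060152 − 22.738·0.10293)/(-4.3452)] = 4.93·0.71600 = 3.5299 g/L.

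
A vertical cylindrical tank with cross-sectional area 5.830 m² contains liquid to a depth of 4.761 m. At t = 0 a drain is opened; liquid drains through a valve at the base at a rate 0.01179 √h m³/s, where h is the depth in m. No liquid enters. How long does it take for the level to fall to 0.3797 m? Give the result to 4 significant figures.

With no inflow, A dh/dt = −0.01179 √h.
∫ h^(−1/2) dh = −(0.01179/A) ∫ dt, giving 2√h = 2√h₀ − (0.01179/A) t.
t = 2A(√h₀ − √h)/0.01179 = 2·5.830·(√4.761 − √0.3797)/0.01179
  = 11.6600 × (2.18197 − 0.616198) / 0.01179 = 1548.51 s.

1549 s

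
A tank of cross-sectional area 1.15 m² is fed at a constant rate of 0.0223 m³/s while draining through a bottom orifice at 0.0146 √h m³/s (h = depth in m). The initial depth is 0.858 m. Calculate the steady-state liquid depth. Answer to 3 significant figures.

Level balance: A dh/dt = 0.0223 − 0.0146 √h. Setting dh/dt = 0:
Q_in = 0.0146 √h_ss ⇒ √h_ss = 0.0223/0.0146 = 1.5274.
h_ss = 1.5274² = 2.3329 m. (Since h₀ = 0.858 m < h_ss, the level will rise toward this value.)

2.33 m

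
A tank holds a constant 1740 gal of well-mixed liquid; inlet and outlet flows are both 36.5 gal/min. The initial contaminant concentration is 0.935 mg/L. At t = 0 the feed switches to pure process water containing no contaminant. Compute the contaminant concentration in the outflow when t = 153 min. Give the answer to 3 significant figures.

Mass balance on the solute (V constant): V dC/dt = Q(C_in − C).
Rewrite as dC/dt + C/τ = C_in/τ, τ = V/Q = 47.671 min.
Integrating: C(t) = C_in + (C₀ − C_in) e^(−t/τ).
C(153) = 0 + (0.935 − 0)·e^(−153/47.671) = 0 + (0.93500)·0.040377 = 0.037753 mg/L.

0.0378 mg/L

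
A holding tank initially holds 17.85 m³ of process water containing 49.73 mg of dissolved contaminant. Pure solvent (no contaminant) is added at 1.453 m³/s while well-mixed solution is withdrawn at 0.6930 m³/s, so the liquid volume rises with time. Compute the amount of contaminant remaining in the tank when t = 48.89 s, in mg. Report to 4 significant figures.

17.82 mg

Let m(t) be the amount of contaminant. Volume: V(t) = V₀ + (Q_in − Q_out) t = 17.85 + 0.760000 t; V(48.89) = 55.0064 m³.
Solute balance: dm/dt = 0 − Q_out C = −Q_out m/V(t).
dm/m = −Q_out dt/(V₀ + 0.760000 t); integrating gives ln(m/m₀) = −(Q_out/(Q_in−Q_out)) ln(V/V₀).
m = m₀ (V₀/V)^(Q_out/(Q_in−Q_out)) = 49.73 × (17.85/55.0064)^(0.911842) = 17.8210 mg.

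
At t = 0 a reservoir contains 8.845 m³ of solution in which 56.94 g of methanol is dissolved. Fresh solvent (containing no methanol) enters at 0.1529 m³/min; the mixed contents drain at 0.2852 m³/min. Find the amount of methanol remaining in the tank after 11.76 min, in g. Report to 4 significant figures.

Let m(t) be the amount of methanol. Volume: V(t) = V₀ + (Q_in − Q_out) t = 8.845 − 0.132300 t; V(11.76) = 7.28915 m³.
Solute balance: dm/dt = 0 − Q_out C = −Q_out m/V(t).
dm/m = −Q_out dt/(V₀ − 0.132300 t); integrating gives ln(m/m₀) = −(Q_out/(Q_in−Q_out)) ln(V/V₀).
m = m₀ (V₀/V)^(Q_out/(Q_in−Q_out)) = 56.94 × (8.845/7.28915)^(-2.15571) = 37.5226 g.

37.52 g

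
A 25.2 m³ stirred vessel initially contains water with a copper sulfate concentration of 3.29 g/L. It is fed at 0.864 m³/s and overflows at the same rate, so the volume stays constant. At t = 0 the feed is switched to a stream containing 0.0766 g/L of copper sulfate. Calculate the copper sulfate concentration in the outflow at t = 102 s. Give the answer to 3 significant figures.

0.174 g/L

Accumulation = in − out for the solute gives V dC/dt = Q(C_in − C).
Time constant τ = V/Q = 25.2/0.864 = 29.167 s.
Integrating: C(t) = C_in + (C₀ − C_in) e^(−t/τ).
C(102) = 0.0766 + (3.29 − 0.0766)·e^(−102/29.167) = 0.0766 + (3.2134)·0.030284 = 0.17391 g/L.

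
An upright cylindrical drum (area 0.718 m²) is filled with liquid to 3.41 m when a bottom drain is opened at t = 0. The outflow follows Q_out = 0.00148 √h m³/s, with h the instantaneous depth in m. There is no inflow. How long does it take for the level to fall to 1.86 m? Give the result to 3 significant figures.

A dh/dt = −Q_out = −0.00148 √h.
This is separable: 2 d(√h)/dt = −0.00148/A, so √h = √h₀ − (0.00148/(2A)) t.
t = 2A(√h₀ − √h)/0.00148 = 2·0.718·(√3.41 − √1.86)/0.00148
  = 1.4360 × (1.8466 − 1.3638) / 0.00148 = 468.45 s.

468 s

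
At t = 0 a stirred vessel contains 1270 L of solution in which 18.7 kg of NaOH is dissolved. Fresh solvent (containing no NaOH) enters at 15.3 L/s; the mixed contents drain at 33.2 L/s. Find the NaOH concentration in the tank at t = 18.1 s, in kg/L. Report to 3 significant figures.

Total volume: dV/dt = Q_in − Q_out = -17.900 L/s, so V(t) = 1270 − 17.900 t and V(18.1) = 946.01 L.
No NaOH enters, so dm/dt = −Q_out · (m/V).
Separate: dm/m = −Q_out dt/V(t) ⇒ ln(m/m₀) = −(Q_out/(Q_in−Q_out)) ln(V/V₀).
m = m₀ (V₀/V)^(Q_out/(Q_in−Q_out)) = 18.7 × (1270/946.01)^(-1.8547) = 10.829 kg.
C = m/V = 10.829/946.01 = 0.011447 kg/L.

0.0114 kg/L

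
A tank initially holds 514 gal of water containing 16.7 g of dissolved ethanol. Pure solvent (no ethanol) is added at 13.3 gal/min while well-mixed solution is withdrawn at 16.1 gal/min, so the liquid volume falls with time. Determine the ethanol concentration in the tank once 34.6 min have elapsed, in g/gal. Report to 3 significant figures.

0.0120 g/gal

Let m(t) be the amount of ethanol. Volume: V(t) = V₀ + (Q_in − Q_out) t = 514 − 2.8000 t; V(34.6) = 417.12 gal.
Species balance (pure solvent in): dm/dt = −Q_out · m/V(t).
dm/m = −Q_out dt/(V₀ − 2.8000 t); integrating gives ln(m/m₀) = −(Q_out/(Q_in−Q_out)) ln(V/V₀).
m = m₀ (V₀/V)^(Q_out/(Q_in−Q_out)) = 16.7 × (514/417.12)^(-5.7500) = 5.0255 g.
C = m/V = 5.0255/417.12 = 0.012048 g/gal.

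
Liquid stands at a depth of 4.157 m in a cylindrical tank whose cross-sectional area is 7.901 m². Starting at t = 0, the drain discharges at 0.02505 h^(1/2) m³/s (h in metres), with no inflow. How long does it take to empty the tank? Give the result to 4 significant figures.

1286 s

A dh/dt = −Q_out = −0.02505 √h.
∫ h^(−1/2) dh = −(0.02505/A) ∫ dt, giving 2√h = 2√h₀ − (0.02505/A) t.
Set h = 0: 2√h₀ = (0.02505/A) t_empty ⇒ t_empty = 2A√h₀/0.02505.
t_empty = 2·7.901·√4.157/0.02505 = 15.8020·2.03887/0.02505 = 1286.16 s.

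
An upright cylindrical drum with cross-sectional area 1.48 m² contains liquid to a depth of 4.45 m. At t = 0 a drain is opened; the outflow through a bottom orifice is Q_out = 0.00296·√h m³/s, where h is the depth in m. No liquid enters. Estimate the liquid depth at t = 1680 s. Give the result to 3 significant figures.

Volume balance on the tank: A dh/dt = −0.00296 √h.
Separate and integrate: 2(√h − √h₀) = −(0.00296/A) t.
√h = √4.45 − 0.00296·1680/(2·1.48) = 2.1095 − 1.6800 = 0.42950.
h = 0.42950² = 0.18447 m.

0.184 m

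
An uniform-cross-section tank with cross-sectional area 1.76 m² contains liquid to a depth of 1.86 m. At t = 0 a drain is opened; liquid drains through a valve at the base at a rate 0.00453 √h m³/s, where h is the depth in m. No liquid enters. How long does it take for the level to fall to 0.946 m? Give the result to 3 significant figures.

304 s

A dh/dt = −Q_out = −0.00453 √h.
Separate and integrate: 2(√h − √h₀) = −(0.00453/A) t.
t = 2A(√h₀ − √h)/0.00453 = 2·1.76·(√1.86 − √0.946)/0.00453
  = 3.5200 × (1.3638 − 0.97263) / 0.00453 = 303.97 s.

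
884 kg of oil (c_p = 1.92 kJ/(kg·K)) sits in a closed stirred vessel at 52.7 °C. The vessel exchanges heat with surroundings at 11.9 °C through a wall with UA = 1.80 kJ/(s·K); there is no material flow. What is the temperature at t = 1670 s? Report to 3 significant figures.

18.8 °C

First-law balance (no shaft work): M c_p dT/dt = −UA(T − T_amb).
dT/dt = (T_ss − T)/τ with T_ss = T_amb = 11.900 °C, τ = M c_p/UA = 884·1.92/1.80 = 942.93 s.
Solution: T(t) = T_ss + (T₀ − T_ss) e^(−t/τ).
T(1670) = 11.900 + (40.800)·0.17015 = 18.842 °C.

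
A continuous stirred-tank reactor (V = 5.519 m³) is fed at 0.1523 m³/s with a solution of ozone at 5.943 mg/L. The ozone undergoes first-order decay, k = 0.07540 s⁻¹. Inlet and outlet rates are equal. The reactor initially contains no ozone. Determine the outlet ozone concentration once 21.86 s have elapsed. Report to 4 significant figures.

Species balance: V dC/dt = Q C_in − Q C − k V C.
dC/dt = (Q/V) C_in − (Q/V + k) C; effective rate a = Q/V + k = 0.0275956 + 0.07540 = 0.102996 s⁻¹.
C_ss = Q C_in/(Q + kV) = 1.59231 mg/L; C(t) = C_ss + (C₀ − C_ss) e^(−a t).
C(21.86) = 1.59231 + (-1.59231)·e^(−0.102996·21.86) = 1.59231 + (-1.59231)·0.105243 = 1.42473 mg/L.

1.425 mg/L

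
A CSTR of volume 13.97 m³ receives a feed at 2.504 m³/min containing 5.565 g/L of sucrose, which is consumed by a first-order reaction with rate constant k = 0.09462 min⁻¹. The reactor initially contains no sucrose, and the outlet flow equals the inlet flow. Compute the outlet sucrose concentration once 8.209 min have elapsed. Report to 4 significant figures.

3.258 g/L

V dC/dt = Q(C_in − C) − k V C.
dC/dt = (Q/V) C_in − (Q/V + k) C; effective rate a = Q/V + k = 0.179241 + 0.09462 = 0.273861 min⁻¹.
C_ss = Q C_in/(Q + kV) = 3.64227 g/L; C(t) = C_ss + (C₀ − C_ss) e^(−a t).
C(8.209) = 3.64227 + (-3.64227)·e^(−0.273861·8.209) = 3.64227 + (-3.64227)·0.105597 = 3.25766 g/L.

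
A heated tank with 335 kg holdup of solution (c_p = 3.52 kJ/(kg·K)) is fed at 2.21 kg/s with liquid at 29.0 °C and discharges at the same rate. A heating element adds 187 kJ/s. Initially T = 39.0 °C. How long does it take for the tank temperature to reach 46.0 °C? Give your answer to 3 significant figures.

Heat balance on the well-mixed liquid: M c_p dT/dt = ṁ c_p (T_in − T) + 187.
τ = M/ṁ = 151.58 s; T_ss = T_in + Q̇/(ṁ c_p) = 53.038 °C.
T(t) = T_ss + (T₀ − T_ss) e^(−t/τ). Set T = 46.0:
e^(−t/τ) = (46.0 − 53.038)/(39.0 − 53.038) = 0.50137
t = −151.58 · ln(0.50137) = 104.66 s.

105 s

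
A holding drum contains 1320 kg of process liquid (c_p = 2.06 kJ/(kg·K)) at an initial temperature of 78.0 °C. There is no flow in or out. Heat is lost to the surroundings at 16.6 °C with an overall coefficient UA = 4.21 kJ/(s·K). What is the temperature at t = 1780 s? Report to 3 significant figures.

M c_p dT/dt = −UA(T − T_amb).
dT/dt = (T_ss − T)/τ with T_ss = T_amb = 16.600 °C, τ = M c_p/UA = 1320·2.06/4.21 = 645.89 s.
This is linear first-order; T(t) = T_ss + (T₀ − T_ss) e^(−t/τ).
T(1780) = 16.600 + (61.400)·0.063553 = 20.502 °C.

20.5 °C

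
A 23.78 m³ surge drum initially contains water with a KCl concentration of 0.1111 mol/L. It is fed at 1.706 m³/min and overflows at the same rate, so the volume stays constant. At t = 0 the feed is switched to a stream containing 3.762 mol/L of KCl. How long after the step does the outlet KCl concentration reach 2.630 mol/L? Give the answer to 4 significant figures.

Species balance: V dC/dt = Q(C_in − C) ⇒ τ = V/Q = 13.9390 min.
C(t) = C_in + (C₀ − C_in) e^(−t/τ). Set C = 2.630 and solve for t:
e^(−t/τ) = (C − C_in)/(C₀ − C_in) = (2.630 − 3.762)/(0.1111 − 3.762) = 0.310061
t = −τ ln(…) = 13.9390 × 1.17099 = 16.3224 min.

16.32 min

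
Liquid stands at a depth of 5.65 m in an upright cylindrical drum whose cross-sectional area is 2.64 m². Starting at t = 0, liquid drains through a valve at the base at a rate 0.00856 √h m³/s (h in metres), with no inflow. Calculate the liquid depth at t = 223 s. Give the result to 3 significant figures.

4.06 m

A dh/dt = −Q_out = −0.00856 √h.
This is separable: 2 d(√h)/dt = −0.00856/A, so √h = √h₀ − (0.00856/(2A)) t.
√h = √5.65 − 0.00856·223/(2·2.64) = 2.3770 − 0.36153 = 2.0154.
h = 2.0154² = 4.0620 m.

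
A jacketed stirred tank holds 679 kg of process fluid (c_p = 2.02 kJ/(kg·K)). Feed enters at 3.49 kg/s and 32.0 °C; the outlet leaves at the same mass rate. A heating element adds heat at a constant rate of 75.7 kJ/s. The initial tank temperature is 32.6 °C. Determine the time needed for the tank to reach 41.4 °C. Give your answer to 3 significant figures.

394 s

Energy balance: M c_p dT/dt = ṁ c_p (T_in − T) + 75.7.
τ = M/ṁ = 194.56 s; T_ss = T_in + Q̇/(ṁ c_p) = 42.738 °C.
T(t) = T_ss + (T₀ − T_ss) e^(−t/τ). Set T = 41.4:
e^(−t/τ) = (41.4 − 42.738)/(32.6 − 42.738) = 0.13197
t = −194.56 · ln(0.13197) = 394.01 s.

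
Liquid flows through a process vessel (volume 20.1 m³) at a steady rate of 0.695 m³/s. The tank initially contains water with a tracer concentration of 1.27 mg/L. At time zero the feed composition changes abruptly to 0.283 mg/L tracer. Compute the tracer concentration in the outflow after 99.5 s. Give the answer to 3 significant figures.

0.315 mg/L

Transient balance on the dissolved component: V dC/dt = Q(C_in − C).
Rewrite as dC/dt + C/τ = C_in/τ, τ = V/Q = 28.921 s.
Integrating: C(t) = C_in + (C₀ − C_in) e^(−t/τ).
C(99.5) = 0.283 + (1.27 − 0.283)·e^(−99.5/28.921) = 0.283 + (0.98700)·0.032051 = 0.31463 mg/L.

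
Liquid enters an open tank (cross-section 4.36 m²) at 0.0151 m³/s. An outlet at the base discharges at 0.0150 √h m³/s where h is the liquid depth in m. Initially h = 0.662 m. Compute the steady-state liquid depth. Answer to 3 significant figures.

1.01 m

Level balance: A dh/dt = 0.0151 − 0.0150 √h. Setting dh/dt = 0:
Q_in = 0.0150 √h_ss ⇒ √h_ss = 0.0151/0.0150 = 1.0067.
h_ss = 1.0067² = 1.0134 m. (Since h₀ = 0.662 m < h_ss, the level will rise toward this value.)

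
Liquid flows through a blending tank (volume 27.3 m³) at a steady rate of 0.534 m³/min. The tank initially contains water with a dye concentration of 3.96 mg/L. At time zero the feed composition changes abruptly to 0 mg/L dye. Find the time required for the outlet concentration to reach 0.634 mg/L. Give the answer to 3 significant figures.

Transient balance on the dissolved component: V dC/dt = Q(C_in − C), so τ = V/Q = 51.124 min.
C(t) = C_in + (C₀ − C_in) e^(−t/τ). Set C = 0.634 and solve for t:
e^(−t/τ) = (C − C_in)/(C₀ − C_in) = (0.634 − 0)/(3.96 − 0) = 0.16010
t = −τ ln(…) = 51.124 × 1.8320 = 93.656 min.

93.7 min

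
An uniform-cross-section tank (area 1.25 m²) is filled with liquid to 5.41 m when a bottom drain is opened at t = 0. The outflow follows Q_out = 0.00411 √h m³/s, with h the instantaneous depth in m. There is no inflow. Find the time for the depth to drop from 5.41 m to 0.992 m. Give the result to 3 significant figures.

Accumulation of liquid (constant cross-section A): A dh/dt = −0.00411 √h.
This is separable: 2 d(√h)/dt = −0.00411/A, so √h = √h₀ − (0.00411/(2A)) t.
t = 2A(√h₀ − √h)/0.00411 = 2·1.25·(√5.41 − √0.992)/0.00411
  = 2.5000 × (2.3259 − 0.99599) / 0.00411 = 808.97 s.

809 s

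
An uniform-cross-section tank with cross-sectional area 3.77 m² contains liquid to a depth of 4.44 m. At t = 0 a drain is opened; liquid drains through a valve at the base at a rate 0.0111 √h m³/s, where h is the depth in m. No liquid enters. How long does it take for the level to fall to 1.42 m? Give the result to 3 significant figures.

A dh/dt = −Q_out = −0.0111 √h.
Separate and integrate: 2(√h − √h₀) = −(0.0111/A) t.
t = 2A(√h₀ − √h)/0.0111 = 2·3.77·(√4.44 − √1.42)/0.0111
  = 7.5400 × (2.1071 − 1.1916) / 0.0111 = 621.88 s.

622 s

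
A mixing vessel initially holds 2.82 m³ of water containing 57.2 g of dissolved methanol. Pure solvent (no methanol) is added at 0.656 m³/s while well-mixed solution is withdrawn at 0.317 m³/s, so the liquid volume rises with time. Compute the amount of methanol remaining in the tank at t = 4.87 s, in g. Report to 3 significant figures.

Let m(t) be the amount of methanol. Volume: V(t) = V₀ + (Q_in − Q_out) t = 2.82 + 0.33900 t; V(4.87) = 4.4709 m³.
Species balance (pure solvent in): dm/dt = −Q_out · m/V(t).
dm/m = −Q_out dt/(V₀ + 0.33900 t); integrating gives ln(m/m₀) = −(Q_out/(Q_in−Q_out)) ln(V/V₀).
m = m₀ (V₀/V)^(Q_out/(Q_in−Q_out)) = 57.2 × (2.82/4.4709)^(0.93510) = 37.174 g.

37.2 g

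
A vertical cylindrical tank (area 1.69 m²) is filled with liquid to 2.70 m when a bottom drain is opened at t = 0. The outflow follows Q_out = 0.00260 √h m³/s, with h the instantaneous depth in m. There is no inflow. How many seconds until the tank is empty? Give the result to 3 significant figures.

A dh/dt = −Q_out = −0.00260 √h.
∫ h^(−1/2) dh = −(0.00260/A) ∫ dt, giving 2√h = 2√h₀ − (0.00260/A) t.
Set h = 0: 2√h₀ = (0.00260/A) t_empty ⇒ t_empty = 2A√h₀/0.00260.
t_empty = 2·1.69·√2.70/0.00260 = 3.3800·1.6432/0.00260 = 2136.1 s.

2140 s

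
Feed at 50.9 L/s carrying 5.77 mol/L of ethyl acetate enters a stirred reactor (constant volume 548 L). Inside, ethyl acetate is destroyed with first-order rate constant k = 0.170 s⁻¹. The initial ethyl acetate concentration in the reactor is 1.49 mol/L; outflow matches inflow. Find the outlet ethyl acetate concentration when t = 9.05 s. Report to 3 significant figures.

1.99 mol/L

V dC/dt = Q(C_in − C) − k V C.
This is linear with rate a = Q/V + k = 0.26288 s⁻¹.
C_ss = Q C_in/(Q + kV) = 2.0387 mol/L; C(t) = C_ss + (C₀ − C_ss) e^(−a t).
C(9.05) = 2.0387 + (-0.54869)·e^(−0.26288·9.05) = 2.0387 + (-0.54869)·0.092635 = 1.9879 mol/L.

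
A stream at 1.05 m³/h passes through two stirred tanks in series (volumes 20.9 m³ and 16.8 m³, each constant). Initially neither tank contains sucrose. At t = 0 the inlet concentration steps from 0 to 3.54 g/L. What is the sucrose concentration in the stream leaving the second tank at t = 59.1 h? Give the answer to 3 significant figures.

2.97 g/L

Species balance on tank i: dCᵢ/dt = (Cᵢ₋₁ − Cᵢ)/τᵢ with τᵢ = Vᵢ/Q.
τ₁ = 20.9/1.05 = 19.905 h; τ₂ = 16.8/1.05 = 16.000 h.
Solving the cascade with C₁(0)=C₂(0)=0 gives C₂(t) = C_in[1 − (τ₁ e^(−t/τ₁) − τ₂ e^(−t/τ₂))/(τ₁ − τ₂)].
At t = 59.1: e^(−t/τ₁) = 0.051348, e^(−t/τ₂) = 0.024879.
C₂ = 3.54·[1 − (19.905·0.051348 − 16.000·0.024879)/(3.9048)] = 3.54·0.84019 = 2.9743 g/L.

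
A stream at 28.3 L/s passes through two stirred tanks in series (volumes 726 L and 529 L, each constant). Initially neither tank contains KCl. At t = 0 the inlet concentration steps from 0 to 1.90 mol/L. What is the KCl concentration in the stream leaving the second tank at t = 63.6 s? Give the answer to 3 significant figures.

1.48 mol/L

Time constants: τᵢ = Vᵢ/Q for each well-mixed tank.
τ₁ = 726/28.3 = 25.654 s; τ₂ = 529/28.3 = 18.693 s.
Tank 1: C₁ = C_in(1 − e^(−t/τ₁)). Tank 2 (τ₁ ≠ τ₂): C₂ = C_in[1 − (τ₁ e^(−t/τ₁) − τ₂ e^(−t/τ₂))/(τ₁ − τ₂)].
At t = 63.6: e^(−t/τ₁) = 0.083812, e^(−t/τ₂) = 0.033293.
C₂ = 1.90·[1 − (25.654·0.083812 − 18.693·0.033293)/(6.9611)] = 1.90·0.78053 = 1.4830 mol/L.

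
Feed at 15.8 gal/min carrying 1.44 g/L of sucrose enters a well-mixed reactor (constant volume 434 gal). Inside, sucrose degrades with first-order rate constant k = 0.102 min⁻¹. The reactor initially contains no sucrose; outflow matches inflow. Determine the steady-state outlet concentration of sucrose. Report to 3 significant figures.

0.379 g/L

Species balance: V dC/dt = Q C_in − Q C − k V C.
At steady state: 0 = Q C_in − (Q + kV) C_ss, so C_ss = Q C_in/(Q + kV).
C_ss = 15.8·1.44/(15.8 + 0.102·434) = 22.752/60.068 = 0.37877 g/L.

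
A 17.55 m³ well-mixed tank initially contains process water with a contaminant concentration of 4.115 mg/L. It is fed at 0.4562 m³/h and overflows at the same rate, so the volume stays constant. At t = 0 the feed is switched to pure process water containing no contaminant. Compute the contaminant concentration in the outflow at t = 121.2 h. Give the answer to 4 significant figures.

0.1762 mg/L

Unsteady species balance (constant V, well mixed): V dC/dt = Q(C_in − C).
So dC/dt = (C_in − C)/τ with τ = V/Q = 17.55/0.4562 = 38.4700 h.
Solution: C(t) = C_in + (C₀ − C_in) e^(−t/τ).
C(121.2) = 0 + (4.115 − 0)·e^(−121.2/38.4700) = 0 + (4.11500)·0.0428303 = 0.176247 mg/L.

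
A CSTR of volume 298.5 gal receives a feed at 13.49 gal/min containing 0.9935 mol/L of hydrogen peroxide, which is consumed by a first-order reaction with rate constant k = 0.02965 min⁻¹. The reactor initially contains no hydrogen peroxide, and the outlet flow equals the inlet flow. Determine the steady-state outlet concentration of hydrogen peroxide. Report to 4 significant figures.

Accumulation = in − out − consumed: V dC/dt = Q C_in − Q C − k V C.
At steady state: 0 = Q C_in − (Q + kV) C_ss, so C_ss = Q C_in/(Q + kV).
C_ss = 13.49·0.9935/(13.49 + 0.02965·298.5) = 13.4023/22.3405 = 0.599910 mol/L.

0.5999 mol/L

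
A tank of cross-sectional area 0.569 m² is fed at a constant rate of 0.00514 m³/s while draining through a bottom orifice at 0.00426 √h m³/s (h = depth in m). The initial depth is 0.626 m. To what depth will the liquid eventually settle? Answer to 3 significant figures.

1.46 m

Accumulation of liquid (constant cross-section A): A dh/dt = Q_in − 0.00426 √h. At steady state dh/dt = 0:
Q_in = 0.00426 √h_ss ⇒ √h_ss = 0.00514/0.00426 = 1.2066.
h_ss = 1.2066² = 1.4558 m. (Since h₀ = 0.626 m < h_ss, the level will rise toward this value.)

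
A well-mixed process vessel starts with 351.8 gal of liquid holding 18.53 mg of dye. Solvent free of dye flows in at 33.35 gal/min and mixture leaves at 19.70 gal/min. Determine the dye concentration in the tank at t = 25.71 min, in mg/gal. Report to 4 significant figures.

0.009714 mg/gal

Let m(t) be the amount of dye. Volume: V(t) = V₀ + (Q_in − Q_out) t = 351.8 + 13.6500 t; V(25.71) = 702.742 gal.
No dye enters, so dm/dt = −Q_out · (m/V).
Separate: dm/m = −Q_out dt/V(t) ⇒ ln(m/m₀) = −(Q_out/(Q_in−Q_out)) ln(V/V₀).
m = m₀ (V₀/V)^(Q_out/(Q_in−Q_out)) = 18.53 × (351.8/702.742)^(1.44322) = 6.82633 mg.
C = m/V = 6.82633/702.742 = 0.00971385 mg/gal.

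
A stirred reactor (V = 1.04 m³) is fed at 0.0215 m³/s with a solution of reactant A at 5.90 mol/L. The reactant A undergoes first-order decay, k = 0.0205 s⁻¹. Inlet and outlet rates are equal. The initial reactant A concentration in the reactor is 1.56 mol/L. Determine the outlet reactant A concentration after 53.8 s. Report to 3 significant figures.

2.81 mol/L

V dC/dt = Q(C_in − C) − k V C.
dC/dt = (Q/V) C_in − (Q/V + k) C; effective rate a = Q/V + k = 0.020673 + 0.0205 = 0.041173 s⁻¹.
C_ss = Q C_in/(Q + kV) = 2.9624 mol/L; C(t) = C_ss + (C₀ − C_ss) e^(−a t).
C(53.8) = 2.9624 + (-1.4024)·e^(−0.041173·53.8) = 2.9624 + (-1.4024)·0.10914 = 2.8093 mol/L.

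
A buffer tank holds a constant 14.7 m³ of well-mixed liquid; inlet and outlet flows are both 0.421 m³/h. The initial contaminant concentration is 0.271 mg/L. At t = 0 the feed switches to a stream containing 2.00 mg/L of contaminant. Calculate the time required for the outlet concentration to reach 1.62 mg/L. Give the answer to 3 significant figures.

Species balance: V dC/dt = Q(C_in − C) ⇒ τ = V/Q = 34.917 h.
C(t) = C_in + (C₀ − C_in) e^(−t/τ). Set C = 1.62 and solve for t:
e^(−t/τ) = (C − C_in)/(C₀ − C_in) = (1.62 − 2.00)/(0.271 − 2.00) = 0.21978
t = −τ ln(…) = 34.917 × 1.5151 = 52.903 h.

52.9 h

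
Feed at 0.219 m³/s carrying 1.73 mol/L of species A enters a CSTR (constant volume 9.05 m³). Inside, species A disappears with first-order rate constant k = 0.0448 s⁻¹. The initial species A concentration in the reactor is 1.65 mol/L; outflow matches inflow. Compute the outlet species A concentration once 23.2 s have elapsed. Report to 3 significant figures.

Species balance: V dC/dt = Q C_in − Q C − k V C.
This is linear with rate a = Q/V + k = 0.068999 s⁻¹.
C_ss = Q C_in/(Q + kV) = 0.60674 mol/L; C(t) = C_ss + (C₀ − C_ss) e^(−a t).
C(23.2) = 0.60674 + (1.0433)·e^(−0.068999·23.2) = 0.60674 + (1.0433)·0.20174 = 0.81720 mol/L.

0.817 mol/L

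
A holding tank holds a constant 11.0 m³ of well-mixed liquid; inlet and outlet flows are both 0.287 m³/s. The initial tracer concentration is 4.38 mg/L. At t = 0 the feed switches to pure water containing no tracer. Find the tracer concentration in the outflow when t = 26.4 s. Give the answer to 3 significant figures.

Unsteady species balance (constant V, well mixed): V dC/dt = Q(C_in − C).
So dC/dt = (C_in − C)/τ with τ = V/Q = 11.0/0.287 = 38.328 s.
Integrating: C(t) = C_in + (C₀ − C_in) e^(−t/τ).
C(26.4) = 0 + (4.38 − 0)·e^(−26.4/38.328) = 0 + (4.3800)·0.50218 = 2.1995 mg/L.

2.20 mg/L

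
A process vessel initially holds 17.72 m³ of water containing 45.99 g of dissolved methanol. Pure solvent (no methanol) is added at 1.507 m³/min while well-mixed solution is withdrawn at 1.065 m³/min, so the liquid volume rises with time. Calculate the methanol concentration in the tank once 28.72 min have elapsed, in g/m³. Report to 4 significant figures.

Let m(t) be the amount of methanol. Volume: V(t) = V₀ + (Q_in − Q_out) t = 17.72 + 0.442000 t; V(28.72) = 30.4142 m³.
No methanol enters, so dm/dt = −Q_out · (m/V).
dm/m = −Q_out dt/(V₀ + 0.442000 t); integrating gives ln(m/m₀) = −(Q_out/(Q_in−Q_out)) ln(V/V₀).
m = m₀ (V₀/V)^(Q_out/(Q_in−Q_out)) = 45.99 × (17.72/30.4142)^(2.40950) = 12.5130 g.
C = m/V = 12.5130/30.4142 = 0.411420 g/m³.

0.4114 g/m³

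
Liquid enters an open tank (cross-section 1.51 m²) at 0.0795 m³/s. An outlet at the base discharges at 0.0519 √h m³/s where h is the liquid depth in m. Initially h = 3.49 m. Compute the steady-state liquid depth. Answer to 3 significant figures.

2.35 m

Level balance: A dh/dt = 0.0795 − 0.0519 √h. Setting dh/dt = 0:
Q_in = 0.0519 √h_ss ⇒ √h_ss = 0.0795/0.0519 = 1.5318.
h_ss = 1.5318² = 2.3464 m. (Since h₀ = 3.49 m > h_ss, the level will fall toward this value.)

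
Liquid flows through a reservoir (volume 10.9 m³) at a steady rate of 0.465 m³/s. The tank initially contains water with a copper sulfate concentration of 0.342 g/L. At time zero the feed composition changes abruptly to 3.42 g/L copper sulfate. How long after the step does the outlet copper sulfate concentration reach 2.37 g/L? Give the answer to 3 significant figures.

25.2 s

Species balance: V dC/dt = Q(C_in − C) ⇒ τ = V/Q = 23.441 s.
C(t) = C_in + (C₀ − C_in) e^(−t/τ). Set C = 2.37 and solve for t:
e^(−t/τ) = (C − C_in)/(C₀ − C_in) = (2.37 − 3.42)/(0.342 − 3.42) = 0.34113
t = −τ ln(…) = 23.441 × 1.0755 = 25.210 s.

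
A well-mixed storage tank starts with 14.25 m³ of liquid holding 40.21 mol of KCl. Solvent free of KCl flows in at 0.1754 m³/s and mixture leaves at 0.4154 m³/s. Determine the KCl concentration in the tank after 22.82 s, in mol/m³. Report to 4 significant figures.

Let m(t) be the amount of KCl. Volume: V(t) = V₀ + (Q_in − Q_out) t = 14.25 − 0.240000 t; V(22.82) = 8.77320 m³.
No KCl enters, so dm/dt = −Q_out · (m/V).
dm/m = −Q_out dt/(V₀ − 0.240000 t); integrating gives ln(m/m₀) = −(Q_out/(Q_in−Q_out)) ln(V/V₀).
m = m₀ (V₀/V)^(Q_out/(Q_in−Q_out)) = 40.21 × (14.25/8.77320)^(-1.73083) = 17.3669 mol.
C = m/V = 17.3669/8.77320 = 1.97954 mol/m³.

1.980 mol/m³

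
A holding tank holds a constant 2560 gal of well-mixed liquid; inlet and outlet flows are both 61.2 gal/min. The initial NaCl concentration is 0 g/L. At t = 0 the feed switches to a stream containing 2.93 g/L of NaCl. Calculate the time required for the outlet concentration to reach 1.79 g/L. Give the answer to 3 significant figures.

39.5 min

Species balance on the tank: V dC/dt = Q(C_in − C), so τ = V/Q = 41.830 min.
C(t) = C_in + (C₀ − C_in) e^(−t/τ). Set C = 1.79 and solve for t:
e^(−t/τ) = (C − C_in)/(C₀ − C_in) = (1.79 − 2.93)/(0 − 2.93) = 0.38908
t = −τ ln(…) = 41.830 × 0.94397 = 39.487 min.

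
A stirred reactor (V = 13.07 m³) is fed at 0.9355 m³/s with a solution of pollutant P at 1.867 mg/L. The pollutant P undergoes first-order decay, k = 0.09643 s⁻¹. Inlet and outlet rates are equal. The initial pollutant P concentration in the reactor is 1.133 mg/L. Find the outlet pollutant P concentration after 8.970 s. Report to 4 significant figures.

0.8702 mg/L

V dC/dt = Q(C_in − C) − k V C.
dC/dt = (Q/V) C_in − (Q/V + k) C; effective rate a = Q/V + k = 0.0715761 + 0.09643 = 0.168006 s⁻¹.
C_ss = Q C_in/(Q + kV) = 0.795403 mg/L; C(t) = C_ss + (C₀ − C_ss) e^(−a t).
C(8.970) = 0.795403 + (0.337597)·e^(−0.168006·8.970) = 0.795403 + (0.337597)·0.221570 = 0.870205 mg/L.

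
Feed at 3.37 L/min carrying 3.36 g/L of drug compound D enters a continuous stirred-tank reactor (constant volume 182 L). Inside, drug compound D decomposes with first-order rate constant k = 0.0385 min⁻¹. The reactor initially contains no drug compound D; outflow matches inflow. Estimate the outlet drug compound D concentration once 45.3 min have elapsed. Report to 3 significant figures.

1.01 g/L

Accumulation = in − out − consumed: V dC/dt = Q C_in − Q C − k V C.
This is linear with rate a = Q/V + k = 0.057016 min⁻¹.
C_ss = Q C_in/(Q + kV) = 1.0912 g/L; C(t) = C_ss + (C₀ − C_ss) e^(−a t).
C(45.3) = 1.0912 + (-1.0912)·e^(−0.057016·45.3) = 1.0912 + (-1.0912)·0.075559 = 1.0087 g/L.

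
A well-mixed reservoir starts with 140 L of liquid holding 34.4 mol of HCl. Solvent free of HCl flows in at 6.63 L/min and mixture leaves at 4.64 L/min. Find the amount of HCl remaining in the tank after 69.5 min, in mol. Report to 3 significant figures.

6.93 mol

Total volume: dV/dt = Q_in − Q_out = 1.9900 L/min, so V(t) = 140 + 1.9900 t and V(69.5) = 278.31 L.
No HCl enters, so dm/dt = −Q_out · (m/V).
dm/m = −Q_out dt/(V₀ + 1.9900 t); integrating gives ln(m/m₀) = −(Q_out/(Q_in−Q_out)) ln(V/V₀).
m = m₀ (V₀/V)^(Q_out/(Q_in−Q_out)) = 34.4 × (140/278.31)^(2.3317) = 6.9312 mol.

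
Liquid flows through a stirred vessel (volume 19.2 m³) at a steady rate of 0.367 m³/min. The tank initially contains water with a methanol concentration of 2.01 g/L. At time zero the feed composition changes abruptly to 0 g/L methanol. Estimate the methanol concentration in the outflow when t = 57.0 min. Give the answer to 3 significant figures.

Accumulation = in − out for the solute gives V dC/dt = Q(C_in − C).
Time constant τ = V/Q = 19.2/0.367 = 52.316 min.
Integrating: C(t) = C_in + (C₀ − C_in) e^(−t/τ).
C(57.0) = 0 + (2.01 − 0)·e^(−57.0/52.316) = 0 + (2.0100)·0.33637 = 0.67611 g/L.

0.676 g/L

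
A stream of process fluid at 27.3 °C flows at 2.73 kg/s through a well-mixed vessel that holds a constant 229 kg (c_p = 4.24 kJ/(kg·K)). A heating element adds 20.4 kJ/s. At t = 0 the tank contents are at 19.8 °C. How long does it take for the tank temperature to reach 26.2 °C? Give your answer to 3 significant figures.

First-law balance (no shaft work): M c_p dT/dt = ṁ c_p (T_in − T) + 20.4.
τ = M/ṁ = 83.883 s; T_ss = T_in + Q̇/(ṁ c_p) = 29.062 °C.
T(t) = T_ss + (T₀ − T_ss) e^(−t/τ). Set T = 26.2:
e^(−t/τ) = (26.2 − 29.062)/(19.8 − 29.062) = 0.30903
t = −83.883 · ln(0.30903) = 98.504 s.

98.5 s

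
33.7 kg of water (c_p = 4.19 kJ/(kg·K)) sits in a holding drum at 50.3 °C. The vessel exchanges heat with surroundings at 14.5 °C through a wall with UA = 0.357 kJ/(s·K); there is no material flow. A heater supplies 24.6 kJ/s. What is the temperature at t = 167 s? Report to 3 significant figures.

M c_p dT/dt = −UA(T − T_amb) + Q̇.
dT/dt = (T_ss − T)/τ with T_ss = T_amb + Q̇/UA = 14.5 + 24.6/0.357 = 83.408 °C, τ = M c_p/UA = 33.7·4.19/0.357 = 395.53 s.
Solution: T(t) = T_ss + (T₀ − T_ss) e^(−t/τ).
T(167) = 83.408 + (-33.108)·0.65559 = 61.703 °C.

61.7 °C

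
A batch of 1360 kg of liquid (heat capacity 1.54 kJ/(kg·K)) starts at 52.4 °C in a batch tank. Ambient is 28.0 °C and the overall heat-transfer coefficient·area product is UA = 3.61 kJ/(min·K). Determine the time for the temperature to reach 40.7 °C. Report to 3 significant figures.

M c_p dT/dt = −UA(T − T_amb).
τ = M c_p/UA = 580.17 min; T_ss = T_amb = 28.000 °C.
T(t) = T_ss + (T₀ − T_ss)e^(−t/τ); set T = 40.7:
t = −τ ln[(T − T_ss)/(T₀ − T_ss)] = −580.17 · ln(0.52049) = 378.84 min.

379 min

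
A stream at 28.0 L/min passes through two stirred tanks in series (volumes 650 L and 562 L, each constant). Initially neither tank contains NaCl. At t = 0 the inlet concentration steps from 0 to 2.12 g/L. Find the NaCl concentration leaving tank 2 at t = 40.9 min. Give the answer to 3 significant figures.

Species balance on tank i: dCᵢ/dt = (Cᵢ₋₁ − Cᵢ)/τᵢ with τᵢ = Vᵢ/Q.
τ₁ = 650/28.0 = 23.214 min; τ₂ = 562/28.0 = 20.071 min.
Tank 1: C₁ = C_in(1 − e^(−t/τ₁)). Tank 2 (τ₁ ≠ τ₂): C₂ = C_in[1 − (τ₁ e^(−t/τ₁) − τ₂ e^(−t/τ₂))/(τ₁ − τ₂)].
At t = 40.9: e^(−t/τ₁) = 0.17173, e^(−t/τ₂) = 0.13033.
C₂ = 2.12·[1 − (23.214·0.17173 − 20.071·0.13033)/(3.1429)] = 2.12·0.56386 = 1.1954 g/L.

1.20 g/L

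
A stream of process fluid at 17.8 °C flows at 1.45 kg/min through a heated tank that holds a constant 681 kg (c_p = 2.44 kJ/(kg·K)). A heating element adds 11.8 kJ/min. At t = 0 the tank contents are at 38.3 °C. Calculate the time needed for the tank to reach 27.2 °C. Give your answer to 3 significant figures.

Energy balance: M c_p dT/dt = ṁ c_p (T_in − T) + 11.8.
τ = M/ṁ = 469.66 min; T_ss = T_in + Q̇/(ṁ c_p) = 21.135 °C.
T(t) = T_ss + (T₀ − T_ss) e^(−t/τ). Set T = 27.2:
e^(−t/τ) = (27.2 − 21.135)/(38.3 − 21.135) = 0.35333
t = −469.66 · ln(0.35333) = 488.61 min.

489 min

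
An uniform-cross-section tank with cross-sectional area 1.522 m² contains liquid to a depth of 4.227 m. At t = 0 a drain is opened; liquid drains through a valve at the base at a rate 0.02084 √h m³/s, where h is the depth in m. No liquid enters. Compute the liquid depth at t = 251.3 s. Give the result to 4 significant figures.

0.1126 m

Unsteady balance on liquid volume: A dh/dt = −0.02084 √h.
∫ h^(−1/2) dh = −(0.02084/A) ∫ dt, giving 2√h = 2√h₀ − (0.02084/A) t.
√h = √4.227 − 0.02084·251.3/(2·1.522) = 2.05597 − 1.72046 = 0.335503.
h = 0.335503² = 0.112562 m.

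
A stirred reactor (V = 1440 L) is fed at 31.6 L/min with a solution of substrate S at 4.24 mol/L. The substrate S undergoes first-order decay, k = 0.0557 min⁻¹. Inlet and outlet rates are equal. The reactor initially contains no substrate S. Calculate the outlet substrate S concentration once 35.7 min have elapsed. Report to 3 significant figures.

1.12 mol/L

Species balance: V dC/dt = Q C_in − Q C − k V C.
dC/dt = (Q/V) C_in − (Q/V + k) C; effective rate a = Q/V + k = 0.021944 + 0.0557 = 0.077644 min⁻¹.
C_ss = Q C_in/(Q + kV) = 1.1983 mol/L; C(t) = C_ss + (C₀ − C_ss) e^(−a t).
C(35.7) = 1.1983 + (-1.1983)·e^(−0.077644·35.7) = 1.1983 + (-1.1983)·0.062543 = 1.1234 mol/L.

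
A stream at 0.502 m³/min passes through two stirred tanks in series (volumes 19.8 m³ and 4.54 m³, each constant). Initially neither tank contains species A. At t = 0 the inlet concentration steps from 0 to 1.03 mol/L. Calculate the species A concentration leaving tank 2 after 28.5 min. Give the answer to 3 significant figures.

0.394 mol/L

Time constants: τᵢ = Vᵢ/Q for each well-mixed tank.
τ₁ = 19.8/0.502 = 39.442 min; τ₂ = 4.54/0.502 = 9.0438 min.
Tank 1: C₁ = C_in(1 − e^(−t/τ₁)). Tank 2 (τ₁ ≠ τ₂): C₂ = C_in[1 − (τ₁ e^(−t/τ₁) − τ₂ e^(−t/τ₂))/(τ₁ − τ₂)].
At t = 28.5: e^(−t/τ₁) = 0.48550, e^(−t/τ₂) = 0.042796.
C₂ = 1.03·[1 − (39.442·0.48550 − 9.0438·0.042796)/(30.398)] = 1.03·0.38279 = 0.39427 mol/L.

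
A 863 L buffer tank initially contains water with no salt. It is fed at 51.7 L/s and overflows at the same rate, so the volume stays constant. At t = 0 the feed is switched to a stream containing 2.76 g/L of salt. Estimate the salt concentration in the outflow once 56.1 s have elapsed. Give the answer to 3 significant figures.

2.66 g/L

Species balance on the tank: V dC/dt = Q(C_in − C).
Rewrite as dC/dt + C/τ = C_in/τ, τ = V/Q = 16.692 s.
This is linear first-order; C(t) = C_in + (C₀ − C_in) e^(−t/τ).
C(56.1) = 2.76 + (0 − 2.76)·e^(−56.1/16.692) = 2.76 + (-2.7600)·0.034707 = 2.6642 g/L.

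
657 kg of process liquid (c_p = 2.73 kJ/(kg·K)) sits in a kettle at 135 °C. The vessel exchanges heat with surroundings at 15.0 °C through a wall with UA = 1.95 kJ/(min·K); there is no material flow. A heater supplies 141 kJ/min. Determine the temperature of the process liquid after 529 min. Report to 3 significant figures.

M c_p dT/dt = −UA(T − T_amb) + Q̇.
dT/dt = (T_ss − T)/τ with T_ss = T_amb + Q̇/UA = 15.0 + 141/1.95 = 87.308 °C, τ = M c_p/UA = 657·2.73/1.95 = 919.80 min.
T approaches T_ss exponentially: T(t) = T_ss + (T₀ − T_ss) e^(−t/τ).
T(529) = 87.308 + (47.692)·0.56263 = 114.14 °C.

114 °C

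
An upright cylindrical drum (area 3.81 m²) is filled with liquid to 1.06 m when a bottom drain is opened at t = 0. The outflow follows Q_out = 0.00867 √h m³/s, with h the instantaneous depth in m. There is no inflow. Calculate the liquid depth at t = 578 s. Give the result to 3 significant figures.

0.138 m

With no inflow, A dh/dt = −0.00867 √h.
Separate and integrate: 2(√h − √h₀) = −(0.00867/A) t.
√h = √1.06 − 0.00867·578/(2·3.81) = 1.0296 − 0.65765 = 0.37192.
h = 0.37192² = 0.13832 m.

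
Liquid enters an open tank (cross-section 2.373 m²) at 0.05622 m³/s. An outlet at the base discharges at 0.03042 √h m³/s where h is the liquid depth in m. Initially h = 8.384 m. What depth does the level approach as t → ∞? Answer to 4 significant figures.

Level balance: A dh/dt = 0.05622 − 0.03042 √h. Setting dh/dt = 0:
Q_in = 0.03042 √h_ss ⇒ √h_ss = 0.05622/0.03042 = 1.84813.
h_ss = 1.84813² = 3.41557 m. (Since h₀ = 8.384 m > h_ss, the level will fall toward this value.)

3.416 m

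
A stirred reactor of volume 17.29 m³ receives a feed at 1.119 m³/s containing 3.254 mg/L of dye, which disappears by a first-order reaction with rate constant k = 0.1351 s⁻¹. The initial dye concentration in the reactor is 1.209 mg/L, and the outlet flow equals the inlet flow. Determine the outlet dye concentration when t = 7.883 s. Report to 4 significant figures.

1.086 mg/L

V dC/dt = Q(C_in − C) − k V C.
This is linear with rate a = Q/V + k = 0.199819 s⁻¹.
C_ss = Q C_in/(Q + kV) = 1.05394 mg/L; C(t) = C_ss + (C₀ − C_ss) e^(−a t).
C(7.883) = 1.05394 + (0.155063)·e^(−0.199819·7.883) = 1.05394 + (0.155063)·0.206971 = 1.08603 mg/L.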